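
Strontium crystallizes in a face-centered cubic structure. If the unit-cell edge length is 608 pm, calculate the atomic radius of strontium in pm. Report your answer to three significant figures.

215 pm

In an FCC lattice, atoms touch along the face diagonal, so √2·a = 4r.
r = √2·a/4 = 1.4142 × 608 / 4 = 215 pm.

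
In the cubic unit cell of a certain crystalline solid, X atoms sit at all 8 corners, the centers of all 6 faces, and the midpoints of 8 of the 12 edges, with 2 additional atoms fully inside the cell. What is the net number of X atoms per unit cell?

8

Corner atoms are shared by 8 cells (1/8 each), face atoms by 2 (1/2 each), edge atoms by 4 (1/4 each), interior atoms are unshared.
Net atoms = 8 × 1/8 + 6 × 1/2 + 8 × 1/4 + 2 = 1 + 3 + 2 + 2 = 8.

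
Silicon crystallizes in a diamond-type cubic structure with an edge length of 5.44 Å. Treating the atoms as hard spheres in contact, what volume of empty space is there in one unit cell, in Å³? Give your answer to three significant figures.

In a diamond cubic lattice nearest neighbors lie along the body diagonal with √3·a = 8r, so r = 0.2165a = 1.178 Å.
V_cell = a³ = 161.0 Å³; V_atoms = 8 × (4/3)πr³ = 54.75 Å³.
Empty space = 161.0 − 54.75 = 106 Å³.

106 Å³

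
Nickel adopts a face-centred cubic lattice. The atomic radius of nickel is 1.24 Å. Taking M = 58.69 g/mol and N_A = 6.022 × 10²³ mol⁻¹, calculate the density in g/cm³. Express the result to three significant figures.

In an FCC lattice, atoms touch along the face diagonal, so √2·a = 4r, giving a = 3.507 Å = 3.507 × 10^-8 cm.
With Z = 4, ρ = Z·M/(N_A·a³) = 4 × 58.69 / (6.022 × 10²³ × 4.314 × 10^-23) = 9.036 g/cm³.

9.04 g/cm³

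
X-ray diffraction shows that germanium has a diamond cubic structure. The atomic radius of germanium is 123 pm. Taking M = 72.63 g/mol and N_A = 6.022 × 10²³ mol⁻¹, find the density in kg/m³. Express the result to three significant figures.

In a diamond cubic lattice, nearest neighbors lie along the body diagonal with √3·a = 8r, giving a = 568.1 pm = 5.681 × 10^-8 cm.
With Z = 8, ρ = Z·M/(N_A·a³) = 8 × 72.63 / (6.022 × 10²³ × 1.834 × 10^-22) = 5.262 g/cm³ = 5260 kg/m³.

5260 kg/m³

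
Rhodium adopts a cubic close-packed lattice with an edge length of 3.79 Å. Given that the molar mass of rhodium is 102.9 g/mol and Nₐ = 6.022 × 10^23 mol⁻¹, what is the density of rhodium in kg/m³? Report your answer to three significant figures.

12600 kg/m³

An FCC unit cell contains Z = 4 atoms.
Cell volume: a³ = (3.79 Å)³ = (3.790 × 10^-8 cm)³ = 5.444 × 10^-23 cm³.
ρ = Z·M/(N_A·a³) = 4 × 102.9 / (6.022 × 10²³ × 5.444 × 10^-23) = 12.56 g/cm³ = 12600 kg/m³.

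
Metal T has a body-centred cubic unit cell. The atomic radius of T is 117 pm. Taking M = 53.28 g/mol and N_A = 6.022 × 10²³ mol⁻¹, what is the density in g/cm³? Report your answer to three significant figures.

8.97 g/cm³

In a BCC lattice, atoms touch along the body diagonal, so √3·a = 4r, giving a = 270.2 pm = 2.702 × 10^-8 cm.
With Z = 2, ρ = Z·M/(N_A·a³) = 2 × 53.28 / (6.022 × 10²³ × 1.973 × 10^-23) = 8.970 g/cm³.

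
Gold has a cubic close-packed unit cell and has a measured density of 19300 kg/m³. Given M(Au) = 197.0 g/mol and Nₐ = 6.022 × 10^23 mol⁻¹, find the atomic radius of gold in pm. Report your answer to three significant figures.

144 pm

For an FCC cell (Z = 4), a³ = Z·M/(N_A·ρ) = 4 × 197.0 / (6.022 × 10²³ × 19.30) = 6.780 × 10^-23 cm³, so a = 4.078 × 10^-8 cm = 407.8 pm.
Atoms touch along the face diagonal, so √2·a = 4r, so r = 0.3536 × a = 144 pm.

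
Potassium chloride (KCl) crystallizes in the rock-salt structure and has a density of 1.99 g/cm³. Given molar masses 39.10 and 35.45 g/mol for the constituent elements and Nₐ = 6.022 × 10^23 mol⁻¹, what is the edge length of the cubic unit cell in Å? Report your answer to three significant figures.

M(KCl) = 74.55 g/mol; Z = 4 formula units per cell.
a³ = Z·M/(N_A·ρ) = 4 × 74.55 / (6.022 × 10²³ × 1.99) = 2.488 × 10^-22 cm³, so a = 6.290 × 10^-8 cm = 6.29 Å.

6.29 Å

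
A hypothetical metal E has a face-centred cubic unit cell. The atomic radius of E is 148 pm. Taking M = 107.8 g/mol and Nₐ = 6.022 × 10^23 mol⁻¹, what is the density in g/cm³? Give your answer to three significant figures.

In an FCC lattice, atoms touch along the face diagonal, so √2·a = 4r, giving a = 418.6 pm = 4.186 × 10^-8 cm.
With Z = 4, ρ = Z·M/(N_A·a³) = 4 × 107.8 / (6.022 × 10²³ × 7.335 × 10^-23) = 9.762 g/cm³.

9.76 g/cm³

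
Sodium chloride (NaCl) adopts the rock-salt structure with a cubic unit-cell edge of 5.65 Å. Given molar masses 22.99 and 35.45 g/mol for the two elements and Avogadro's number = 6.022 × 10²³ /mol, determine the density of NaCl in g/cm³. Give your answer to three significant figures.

The rock-salt structure contains Z = 4 formula units per cell; M(NaCl) = 22.99 + 35.45 = 58.44 g/mol.
a³ = (5.650 × 10^-8 cm)³ = 1.804 × 10^-22 cm³.
ρ = 4 × 58.44 / (6.022 × 10²³ × 1.804 × 10^-22) = 2.152 g/cm³.

2.15 g/cm³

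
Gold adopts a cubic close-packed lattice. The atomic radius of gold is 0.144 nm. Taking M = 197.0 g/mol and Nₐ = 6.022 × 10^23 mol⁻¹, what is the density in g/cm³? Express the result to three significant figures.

19.4 g/cm³

In an FCC lattice, atoms touch along the face diagonal, so √2·a = 4r, giving a = 0.4073 nm = 4.073 × 10^-8 cm.
With Z = 4, ρ = Z·M/(N_A·a³) = 4 × 197.0 / (6.022 × 10²³ × 6.757 × 10^-23) = 19.37 g/cm³.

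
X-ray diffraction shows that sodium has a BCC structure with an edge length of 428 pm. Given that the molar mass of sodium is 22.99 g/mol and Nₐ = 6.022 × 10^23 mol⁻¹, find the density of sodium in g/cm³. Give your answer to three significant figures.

0.974 g/cm³

A BCC unit cell contains Z = 2 atoms.
Cell volume: a³ = (428 pm)³ = (4.280 × 10^-8 cm)³ = 7.840 × 10^-23 cm³.
ρ = Z·M/(N_A·a³) = 2 × 22.99 / (6.022 × 10²³ × 7.840 × 10^-23) = 0.9739 g/cm³.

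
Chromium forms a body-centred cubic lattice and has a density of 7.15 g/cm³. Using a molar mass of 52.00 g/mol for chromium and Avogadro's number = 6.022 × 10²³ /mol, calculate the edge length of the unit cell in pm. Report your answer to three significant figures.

289 pm

With Z = 2 atoms per BCC cell, a³ = Z·M/(N_A·ρ) = 2 × 52.00 / (6.022 × 10²³ × 7.150 g/cm³) = 2.415 × 10^-23 cm³.
a = (2.415 × 10^-23)^(1/3) = 2.891 × 10^-8 cm = 289 pm.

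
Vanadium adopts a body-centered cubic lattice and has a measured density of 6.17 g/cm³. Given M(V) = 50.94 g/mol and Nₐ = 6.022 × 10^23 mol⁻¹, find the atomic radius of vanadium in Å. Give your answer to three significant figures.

1.31 Å

For a BCC cell (Z = 2), a³ = Z·M/(N_A·ρ) = 2 × 50.94 / (6.022 × 10²³ × 6.170) = 2.742 × 10^-23 cm³, so a = 3.015 × 10^-8 cm = 3.015 Å.
Atoms touch along the body diagonal, so √3·a = 4r, so r = 0.4330 × a = 1.31 Å.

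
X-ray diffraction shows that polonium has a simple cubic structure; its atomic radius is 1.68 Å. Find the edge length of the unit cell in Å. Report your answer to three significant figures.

3.36 Å

In a simple cubic lattice, atoms touch along the cell edge, so a = 2r.
a = 2r = 2 × 1.68 = 3.36 Å.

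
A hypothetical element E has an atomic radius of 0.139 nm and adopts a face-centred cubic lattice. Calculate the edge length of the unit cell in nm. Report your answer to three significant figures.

In an FCC lattice, atoms touch along the face diagonal, so √2·a = 4r.
a = 4r/√2 = 4 × 0.139 / 1.4142 = 0.393 nm.

0.393 nm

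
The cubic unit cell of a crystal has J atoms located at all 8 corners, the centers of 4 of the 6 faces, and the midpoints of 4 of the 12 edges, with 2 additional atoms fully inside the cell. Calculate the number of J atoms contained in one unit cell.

Corner atoms are shared by 8 cells (1/8 each), face atoms by 2 (1/2 each), edge atoms by 4 (1/4 each), interior atoms are unshared.
Net atoms = 8 × 1/8 + 4 × 1/2 + 4 × 1/4 + 2 = 1 + 2 + 1 + 2 = 6.

6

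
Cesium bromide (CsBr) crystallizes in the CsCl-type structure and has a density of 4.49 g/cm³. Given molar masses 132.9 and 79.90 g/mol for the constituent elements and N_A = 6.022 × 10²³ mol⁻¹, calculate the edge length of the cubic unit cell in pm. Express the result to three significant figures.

M(CsBr) = 212.8 g/mol; Z = 1 formula unit per cell.
a³ = Z·M/(N_A·ρ) = 1 × 212.8 / (6.022 × 10²³ × 4.49) = 7.870 × 10^-23 cm³, so a = 4.285 × 10^-8 cm = 429 pm.

429 pm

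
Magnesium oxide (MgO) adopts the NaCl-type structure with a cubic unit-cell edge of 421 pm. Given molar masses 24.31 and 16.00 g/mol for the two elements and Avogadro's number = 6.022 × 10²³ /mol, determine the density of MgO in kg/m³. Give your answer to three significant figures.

The NaCl-type structure contains Z = 4 formula units per cell; M(MgO) = 24.31 + 16.00 = 40.31 g/mol.
a³ = (4.210 × 10^-8 cm)³ = 7.462 × 10^-23 cm³.
ρ = 4 × 40.31 / (6.022 × 10²³ × 7.462 × 10^-23) = 3.588 g/cm³ = 3590 kg/m³.

3590 kg/m³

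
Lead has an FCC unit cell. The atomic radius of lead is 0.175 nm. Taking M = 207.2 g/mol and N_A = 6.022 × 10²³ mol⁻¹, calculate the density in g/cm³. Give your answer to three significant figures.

11.3 g/cm³

In an FCC lattice, atoms touch along the face diagonal, so √2·a = 4r, giving a = 0.4950 nm = 4.950 × 10^-8 cm.
With Z = 4, ρ = Z·M/(N_A·a³) = 4 × 207.2 / (6.022 × 10²³ × 1.213 × 10^-22) = 11.35 g/cm³.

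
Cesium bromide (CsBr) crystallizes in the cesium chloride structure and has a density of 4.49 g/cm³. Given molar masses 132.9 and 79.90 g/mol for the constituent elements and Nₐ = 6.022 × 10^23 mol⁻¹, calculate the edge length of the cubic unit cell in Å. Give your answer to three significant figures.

4.29 Å

M(CsBr) = 212.8 g/mol; Z = 1 formula unit per cell.
a³ = Z·M/(N_A·ρ) = 1 × 212.8 / (6.022 × 10²³ × 4.49) = 7.870 × 10^-23 cm³, so a = 4.285 × 10^-8 cm = 4.29 Å.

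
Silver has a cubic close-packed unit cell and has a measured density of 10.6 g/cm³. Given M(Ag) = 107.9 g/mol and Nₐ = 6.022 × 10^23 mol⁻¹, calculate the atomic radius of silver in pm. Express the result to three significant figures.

For an FCC cell (Z = 4), a³ = Z·M/(N_A·ρ) = 4 × 107.9 / (6.022 × 10²³ × 10.60) = 6.761 × 10^-23 cm³, so a = 4.074 × 10^-8 cm = 407.4 pm.
Atoms touch along the face diagonal, so √2·a = 4r, so r = 0.3536 × a = 144 pm.

144 pm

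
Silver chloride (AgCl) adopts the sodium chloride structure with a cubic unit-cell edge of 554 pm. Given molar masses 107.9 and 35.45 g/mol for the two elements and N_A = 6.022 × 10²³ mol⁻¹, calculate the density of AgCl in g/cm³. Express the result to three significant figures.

The sodium chloride structure contains Z = 4 formula units per cell; M(AgCl) = 107.9 + 35.45 = 143.35 g/mol.
a³ = (5.540 × 10^-8 cm)³ = 1.700 × 10^-22 cm³.
ρ = 4 × 143.35 / (6.022 × 10²³ × 1.700 × 10^-22) = 5.600 g/cm³.

5.60 g/cm³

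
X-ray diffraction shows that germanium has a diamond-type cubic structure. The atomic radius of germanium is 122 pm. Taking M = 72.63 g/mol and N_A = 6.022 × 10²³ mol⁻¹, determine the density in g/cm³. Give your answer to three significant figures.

5.39 g/cm³

In a diamond cubic lattice, nearest neighbors lie along the body diagonal with √3·a = 8r, giving a = 563.5 pm = 5.635 × 10^-8 cm.
With Z = 8, ρ = Z·M/(N_A·a³) = 8 × 72.63 / (6.022 × 10²³ × 1.789 × 10^-22) = 5.393 g/cm³.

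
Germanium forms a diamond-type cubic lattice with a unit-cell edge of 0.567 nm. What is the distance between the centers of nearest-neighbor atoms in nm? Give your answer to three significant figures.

0.246 nm

In a diamond cubic structure, nearest neighbors lie along the body diagonal with √3·a = 8r; the nearest-neighbor distance equals 2r = 0.4330·a.
d = 0.4330 × 0.567 = 0.246 nm.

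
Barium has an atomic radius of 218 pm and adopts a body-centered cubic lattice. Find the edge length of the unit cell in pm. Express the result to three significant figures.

503 pm

In a BCC lattice, atoms touch along the body diagonal, so √3·a = 4r.
a = 4r/√3 = 4 × 218 / 1.7321 = 503 pm.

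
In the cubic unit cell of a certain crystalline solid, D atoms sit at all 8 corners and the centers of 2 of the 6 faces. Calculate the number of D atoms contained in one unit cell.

Corner atoms are shared by 8 cells (1/8 each), face atoms by 2 (1/2 each).
Net atoms = 8 × 1/8 + 2 × 1/2 = 1 + 1 = 2.

2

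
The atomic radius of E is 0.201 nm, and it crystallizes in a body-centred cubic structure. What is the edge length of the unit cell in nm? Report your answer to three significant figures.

0.464 nm

In a BCC lattice, atoms touch along the body diagonal, so √3·a = 4r.
a = 4r/√3 = 4 × 0.201 / 1.7321 = 0.464 nm.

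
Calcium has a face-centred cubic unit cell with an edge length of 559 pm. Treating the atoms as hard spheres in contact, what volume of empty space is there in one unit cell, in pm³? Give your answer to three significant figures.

In an FCC lattice atoms touch along the face diagonal, so √2·a = 4r, so r = 0.3536a = 197.6 pm.
V_cell = a³ = 1.747 × 10^8 pm³; V_atoms = 4 × (4/3)πr³ = 1.293 × 10^8 pm³.
Empty space = 1.747 × 10^8 − 1.293 × 10^8 = 4.53 × 10^7 pm³.

4.53 × 10^7 pm³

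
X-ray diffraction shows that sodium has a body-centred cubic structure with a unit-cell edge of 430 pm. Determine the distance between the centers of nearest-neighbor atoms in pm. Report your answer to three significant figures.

372 pm

In a BCC structure, atoms touch along the body diagonal, so √3·a = 4r; the nearest-neighbor distance equals 2r = 0.8660·a.
d = 0.8660 × 430 = 372 pm.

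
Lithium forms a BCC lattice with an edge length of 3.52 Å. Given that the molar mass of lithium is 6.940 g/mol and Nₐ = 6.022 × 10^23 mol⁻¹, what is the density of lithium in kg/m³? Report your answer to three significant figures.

528 kg/m³

A BCC unit cell contains Z = 2 atoms.
Cell volume: a³ = (3.52 Å)³ = (3.520 × 10^-8 cm)³ = 4.361 × 10^-23 cm³.
ρ = Z·M/(N_A·a³) = 2 × 6.940 / (6.022 × 10²³ × 4.361 × 10^-23) = 0.5285 g/cm³ = 528 kg/m³.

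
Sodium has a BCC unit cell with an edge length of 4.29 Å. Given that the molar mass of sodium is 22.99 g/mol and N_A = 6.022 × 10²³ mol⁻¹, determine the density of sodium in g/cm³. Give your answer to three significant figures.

0.967 g/cm³

A BCC unit cell contains Z = 2 atoms.
Cell volume: a³ = (4.29 Å)³ = (4.290 × 10^-8 cm)³ = 7.895 × 10^-23 cm³.
ρ = Z·M/(N_A·a³) = 2 × 22.99 / (6.022 × 10²³ × 7.895 × 10^-23) = 0.9671 g/cm³.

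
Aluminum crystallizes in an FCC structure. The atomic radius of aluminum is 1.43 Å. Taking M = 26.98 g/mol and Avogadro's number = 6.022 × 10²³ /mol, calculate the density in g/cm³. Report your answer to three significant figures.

In an FCC lattice, atoms touch along the face diagonal, so √2·a = 4r, giving a = 4.045 Å = 4.045 × 10^-8 cm.
With Z = 4, ρ = Z·M/(N_A·a³) = 4 × 26.98 / (6.022 × 10²³ × 6.617 × 10^-23) = 2.708 g/cm³.

2.71 g/cm³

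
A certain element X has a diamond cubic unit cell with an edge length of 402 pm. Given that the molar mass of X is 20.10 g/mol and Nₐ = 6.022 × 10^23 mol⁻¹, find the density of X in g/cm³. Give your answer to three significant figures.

4.11 g/cm³

A diamond cubic unit cell contains Z = 8 atoms.
Cell volume: a³ = (402 pm)³ = (4.020 × 10^-8 cm)³ = 6.496 × 10^-23 cm³.
ρ = Z·M/(N_A·a³) = 8 × 20.10 / (6.022 × 10²³ × 6.496 × 10^-23) = 4.110 g/cm³.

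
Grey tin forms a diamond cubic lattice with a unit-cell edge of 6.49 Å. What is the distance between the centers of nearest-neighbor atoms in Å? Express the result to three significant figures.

2.81 Å

In a diamond cubic structure, nearest neighbors lie along the body diagonal with √3·a = 8r; the nearest-neighbor distance equals 2r = 0.4330·a.
d = 0.4330 × 6.49 = 2.81 Å.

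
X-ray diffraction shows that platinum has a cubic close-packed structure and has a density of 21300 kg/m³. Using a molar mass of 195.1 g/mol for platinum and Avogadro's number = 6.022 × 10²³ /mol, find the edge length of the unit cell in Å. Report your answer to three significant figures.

3.93 Å

With Z = 4 atoms per FCC cell, a³ = Z·M/(N_A·ρ) = 4 × 195.1 / (6.022 × 10²³ × 21.30 g/cm³) = 6.084 × 10^-23 cm³.
a = (6.084 × 10^-23)^(1/3) = 3.933 × 10^-8 cm = 3.93 Å.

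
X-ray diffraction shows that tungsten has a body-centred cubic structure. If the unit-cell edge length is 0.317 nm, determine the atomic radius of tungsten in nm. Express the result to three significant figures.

0.137 nm

In a BCC lattice, atoms touch along the body diagonal, so √3·a = 4r.
r = √3·a/4 = 1.7321 × 0.317 / 4 = 0.137 nm.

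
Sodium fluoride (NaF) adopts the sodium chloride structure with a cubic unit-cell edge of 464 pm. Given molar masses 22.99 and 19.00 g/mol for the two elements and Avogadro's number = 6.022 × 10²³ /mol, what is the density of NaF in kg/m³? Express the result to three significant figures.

2790 kg/m³

The sodium chloride structure contains Z = 4 formula units per cell; M(NaF) = 22.99 + 19.00 = 41.99 g/mol.
a³ = (4.640 × 10^-8 cm)³ = 9.990 × 10^-23 cm³.
ρ = 4 × 41.99 / (6.022 × 10²³ × 9.990 × 10^-23) = 2.792 g/cm³ = 2790 kg/m³.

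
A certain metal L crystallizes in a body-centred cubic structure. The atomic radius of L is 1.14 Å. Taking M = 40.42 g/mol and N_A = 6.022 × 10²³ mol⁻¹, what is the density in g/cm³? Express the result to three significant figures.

In a BCC lattice, atoms touch along the body diagonal, so √3·a = 4r, giving a = 2.633 Å = 2.633 × 10^-8 cm.
With Z = 2, ρ = Z·M/(N_A·a³) = 2 × 40.42 / (6.022 × 10²³ × 1.825 × 10^-23) = 7.357 g/cm³.

7.36 g/cm³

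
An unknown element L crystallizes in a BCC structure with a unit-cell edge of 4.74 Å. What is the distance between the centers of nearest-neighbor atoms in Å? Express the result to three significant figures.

4.10 Å

In a BCC structure, atoms touch along the body diagonal, so √3·a = 4r; the nearest-neighbor distance equals 2r = 0.8660·a.
d = 0.8660 × 4.74 = 4.10 Å.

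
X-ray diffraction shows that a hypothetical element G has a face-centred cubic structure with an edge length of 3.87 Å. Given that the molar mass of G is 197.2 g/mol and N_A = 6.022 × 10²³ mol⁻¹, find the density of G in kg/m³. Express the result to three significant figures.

An FCC unit cell contains Z = 4 atoms.
Cell volume: a³ = (3.87 Å)³ = (3.870 × 10^-8 cm)³ = 5.796 × 10^-23 cm³.
ρ = Z·M/(N_A·a³) = 4 × 197.2 / (6.022 × 10²³ × 5.796 × 10^-23) = 22.60 g/cm³ = 22600 kg/m³.

22600 kg/m³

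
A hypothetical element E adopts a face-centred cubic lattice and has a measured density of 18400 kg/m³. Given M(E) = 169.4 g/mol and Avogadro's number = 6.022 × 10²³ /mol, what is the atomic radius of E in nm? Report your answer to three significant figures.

For an FCC cell (Z = 4), a³ = Z·M/(N_A·ρ) = 4 × 169.4 / (6.022 × 10²³ × 18.40) = 6.115 × 10^-23 cm³, so a = 3.940 × 10^-8 cm = 0.3940 nm.
Atoms touch along the face diagonal, so √2·a = 4r, so r = 0.3536 × a = 0.139 nm.

0.139 nm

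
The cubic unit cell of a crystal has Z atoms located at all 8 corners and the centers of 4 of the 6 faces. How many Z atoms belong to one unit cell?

Corner atoms are shared by 8 cells (1/8 each), face atoms by 2 (1/2 each).
Net atoms = 8 × 1/8 + 4 × 1/2 = 1 + 2 = 3.

3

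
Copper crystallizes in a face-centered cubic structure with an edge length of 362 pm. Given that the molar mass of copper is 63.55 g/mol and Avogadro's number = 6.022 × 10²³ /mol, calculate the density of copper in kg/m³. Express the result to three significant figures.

An FCC unit cell contains Z = 4 atoms.
Cell volume: a³ = (362 pm)³ = (3.620 × 10^-8 cm)³ = 4.744 × 10^-23 cm³.
ρ = Z·M/(N_A·a³) = 4 × 63.55 / (6.022 × 10²³ × 4.744 × 10^-23) = 8.898 g/cm³ = 8900 kg/m³.

8900 kg/m³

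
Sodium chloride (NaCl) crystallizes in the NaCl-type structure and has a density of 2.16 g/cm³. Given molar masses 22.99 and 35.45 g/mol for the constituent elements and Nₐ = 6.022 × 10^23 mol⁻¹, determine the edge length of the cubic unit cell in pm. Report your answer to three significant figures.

564 pm

M(NaCl) = 58.44 g/mol; Z = 4 formula units per cell.
a³ = Z·M/(N_A·ρ) = 4 × 58.44 / (6.022 × 10²³ × 2.16) = 1.797 × 10^-22 cm³, so a = 5.643 × 10^-8 cm = 564 pm.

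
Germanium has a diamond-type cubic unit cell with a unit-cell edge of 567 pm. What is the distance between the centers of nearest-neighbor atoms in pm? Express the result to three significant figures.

In a diamond cubic structure, nearest neighbors lie along the body diagonal with √3·a = 8r; the nearest-neighbor distance equals 2r = 0.4330·a.
d = 0.4330 × 567 = 246 pm.

246 pm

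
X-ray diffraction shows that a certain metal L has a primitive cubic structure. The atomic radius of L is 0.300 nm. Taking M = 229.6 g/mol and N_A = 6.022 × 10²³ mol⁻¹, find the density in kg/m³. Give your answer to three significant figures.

1770 kg/m³

In a simple cubic lattice, atoms touch along the cell edge, so a = 2r, giving a = 0.6000 nm = 6.000 × 10^-8 cm.
With Z = 1, ρ = Z·M/(N_A·a³) = 1 × 229.6 / (6.022 × 10²³ × 2.160 × 10^-22) = 1.765 g/cm³ = 1770 kg/m³.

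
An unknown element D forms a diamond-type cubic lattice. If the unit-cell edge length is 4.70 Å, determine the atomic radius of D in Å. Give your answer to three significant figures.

In a diamond cubic lattice, nearest neighbors lie along the body diagonal with √3·a = 8r.
r = √3·a/8 = 1.7321 × 4.70 / 8 = 1.02 Å.

1.02 Å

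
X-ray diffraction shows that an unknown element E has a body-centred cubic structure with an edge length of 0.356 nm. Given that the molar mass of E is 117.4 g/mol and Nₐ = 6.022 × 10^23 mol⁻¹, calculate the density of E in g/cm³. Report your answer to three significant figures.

8.64 g/cm³

A BCC unit cell contains Z = 2 atoms.
Cell volume: a³ = (0.356 nm)³ = (3.560 × 10^-8 cm)³ = 4.512 × 10^-23 cm³.
ρ = Z·M/(N_A·a³) = 2 × 117.4 / (6.022 × 10²³ × 4.512 × 10^-23) = 8.642 g/cm³.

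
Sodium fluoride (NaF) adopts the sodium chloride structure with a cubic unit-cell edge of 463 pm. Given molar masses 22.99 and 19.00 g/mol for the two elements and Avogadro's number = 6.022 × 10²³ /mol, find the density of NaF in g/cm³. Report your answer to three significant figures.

The sodium chloride structure contains Z = 4 formula units per cell; M(NaF) = 22.99 + 19.00 = 41.99 g/mol.
a³ = (4.630 × 10^-8 cm)³ = 9.925 × 10^-23 cm³.
ρ = 4 × 41.99 / (6.022 × 10²³ × 9.925 × 10^-23) = 2.810 g/cm³.

2.81 g/cm³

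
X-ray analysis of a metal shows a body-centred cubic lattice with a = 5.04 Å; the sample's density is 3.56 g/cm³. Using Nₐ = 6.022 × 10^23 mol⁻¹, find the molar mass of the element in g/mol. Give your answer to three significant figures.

A BCC cell has Z = 2 atoms; a = 5.040 × 10^-8 cm.
M = ρ·N_A·a³/Z = 3.56 × 6.022 × 10²³ × 1.280 × 10^-22 / 2 = 137 g/mol.

137 g/mol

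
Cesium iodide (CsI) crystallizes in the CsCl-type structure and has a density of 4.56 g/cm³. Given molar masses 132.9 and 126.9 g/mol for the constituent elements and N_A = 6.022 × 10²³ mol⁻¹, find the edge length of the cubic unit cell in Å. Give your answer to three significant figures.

4.56 Å

M(CsI) = 259.8 g/mol; Z = 1 formula unit per cell.
a³ = Z·M/(N_A·ρ) = 1 × 259.8 / (6.022 × 10²³ × 4.56) = 9.461 × 10^-23 cm³, so a = 4.557 × 10^-8 cm = 4.56 Å.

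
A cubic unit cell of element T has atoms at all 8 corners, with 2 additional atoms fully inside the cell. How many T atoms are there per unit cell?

3

Corner atoms are shared by 8 cells (1/8 each), interior atoms are unshared.
Net atoms = 8 × 1/8 + 2 = 1 + 2 = 3.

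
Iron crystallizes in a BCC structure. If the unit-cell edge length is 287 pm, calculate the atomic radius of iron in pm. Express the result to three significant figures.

In a BCC lattice, atoms touch along the body diagonal, so √3·a = 4r.
r = √3·a/4 = 1.7321 × 287 / 4 = 124 pm.

124 pm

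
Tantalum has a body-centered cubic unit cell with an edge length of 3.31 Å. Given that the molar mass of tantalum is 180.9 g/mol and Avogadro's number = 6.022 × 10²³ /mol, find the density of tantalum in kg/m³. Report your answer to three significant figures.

16600 kg/m³

A BCC unit cell contains Z = 2 atoms.
Cell volume: a³ = (3.31 Å)³ = (3.310 × 10^-8 cm)³ = 3.626 × 10^-23 cm³.
ρ = Z·M/(N_A·a³) = 2 × 180.9 / (6.022 × 10²³ × 3.626 × 10^-23) = 16.57 g/cm³ = 16600 kg/m³.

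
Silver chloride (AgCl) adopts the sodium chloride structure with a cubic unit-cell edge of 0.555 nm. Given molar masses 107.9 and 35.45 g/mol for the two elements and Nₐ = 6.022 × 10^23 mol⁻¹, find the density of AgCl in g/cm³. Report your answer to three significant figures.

5.57 g/cm³

The sodium chloride structure contains Z = 4 formula units per cell; M(AgCl) = 107.9 + 35.45 = 143.35 g/mol.
a³ = (5.550 × 10^-8 cm)³ = 1.710 × 10^-22 cm³.
ρ = 4 × 143.35 / (6.022 × 10²³ × 1.710 × 10^-22) = 5.570 g/cm³.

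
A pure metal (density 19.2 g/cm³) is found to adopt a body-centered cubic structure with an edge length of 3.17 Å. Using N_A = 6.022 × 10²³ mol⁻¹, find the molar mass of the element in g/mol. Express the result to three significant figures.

A BCC cell has Z = 2 atoms; a = 3.170 × 10^-8 cm.
M = ρ·N_A·a³/Z = 19.2 × 6.022 × 10²³ × 3.186 × 10^-23 / 2 = 184 g/mol.

184 g/mol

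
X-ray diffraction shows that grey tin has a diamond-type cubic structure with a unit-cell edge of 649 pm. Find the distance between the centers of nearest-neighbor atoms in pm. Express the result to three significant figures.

281 pm

In a diamond cubic structure, nearest neighbors lie along the body diagonal with √3·a = 8r; the nearest-neighbor distance equals 2r = 0.4330·a.
d = 0.4330 × 649 = 281 pm.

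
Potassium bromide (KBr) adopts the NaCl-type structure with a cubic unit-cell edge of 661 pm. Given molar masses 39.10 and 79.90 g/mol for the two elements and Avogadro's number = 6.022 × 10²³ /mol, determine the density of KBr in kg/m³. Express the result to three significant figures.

The NaCl-type structure contains Z = 4 formula units per cell; M(KBr) = 39.10 + 79.90 = 119.0 g/mol.
a³ = (6.610 × 10^-8 cm)³ = 2.888 × 10^-22 cm³.
ρ = 4 × 119.0 / (6.022 × 10²³ × 2.888 × 10^-22) = 2.737 g/cm³ = 2740 kg/m³.

2740 kg/m³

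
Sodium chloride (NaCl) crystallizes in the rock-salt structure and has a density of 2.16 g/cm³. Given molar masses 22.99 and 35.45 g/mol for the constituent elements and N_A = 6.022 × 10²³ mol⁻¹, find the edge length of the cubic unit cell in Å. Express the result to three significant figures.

M(NaCl) = 58.44 g/mol; Z = 4 formula units per cell.
a³ = Z·M/(N_A·ρ) = 4 × 58.44 / (6.022 × 10²³ × 2.16) = 1.797 × 10^-22 cm³, so a = 5.643 × 10^-8 cm = 5.64 Å.

5.64 Å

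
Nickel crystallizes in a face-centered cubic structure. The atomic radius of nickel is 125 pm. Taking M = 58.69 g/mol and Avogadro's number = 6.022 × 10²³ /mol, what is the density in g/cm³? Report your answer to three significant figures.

8.82 g/cm³

In an FCC lattice, atoms touch along the face diagonal, so √2·a = 4r, giving a = 353.6 pm = 3.536 × 10^-8 cm.
With Z = 4, ρ = Z·M/(N_A·a³) = 4 × 58.69 / (6.022 × 10²³ × 4.419 × 10^-23) = 8.821 g/cm³.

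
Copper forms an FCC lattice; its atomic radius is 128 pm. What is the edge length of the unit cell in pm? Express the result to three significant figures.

362 pm

In an FCC lattice, atoms touch along the face diagonal, so √2·a = 4r.
a = 4r/√2 = 4 × 128 / 1.4142 = 362 pm.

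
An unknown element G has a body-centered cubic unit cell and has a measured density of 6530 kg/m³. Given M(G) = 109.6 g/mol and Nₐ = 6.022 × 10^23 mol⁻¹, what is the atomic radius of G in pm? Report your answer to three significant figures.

165 pm

For a BCC cell (Z = 2), a³ = Z·M/(N_A·ρ) = 2 × 109.6 / (6.022 × 10²³ × 6.530) = 5.574 × 10^-23 cm³, so a = 3.820 × 10^-8 cm = 382.0 pm.
Atoms touch along the body diagonal, so √3·a = 4r, so r = 0.4330 × a = 165 pm.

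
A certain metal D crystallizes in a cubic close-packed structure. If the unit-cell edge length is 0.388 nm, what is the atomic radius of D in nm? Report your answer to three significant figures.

In an FCC lattice, atoms touch along the face diagonal, so √2·a = 4r.
r = √2·a/4 = 1.4142 × 0.388 / 4 = 0.137 nm.

0.137 nm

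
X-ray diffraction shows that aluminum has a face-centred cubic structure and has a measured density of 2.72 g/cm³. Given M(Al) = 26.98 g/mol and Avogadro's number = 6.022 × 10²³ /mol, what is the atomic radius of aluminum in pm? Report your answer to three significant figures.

143 pm

For an FCC cell (Z = 4), a³ = Z·M/(N_A·ρ) = 4 × 26.98 / (6.022 × 10²³ × 2.720) = 6.589 × 10^-23 cm³, so a = 4.039 × 10^-8 cm = 403.9 pm.
Atoms touch along the face diagonal, so √2·a = 4r, so r = 0.3536 × a = 143 pm.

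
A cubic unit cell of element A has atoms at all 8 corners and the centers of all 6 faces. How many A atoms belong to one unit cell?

Corner atoms are shared by 8 cells (1/8 each), face atoms by 2 (1/2 each).
Net atoms = 8 × 1/8 + 6 × 1/2 = 1 + 3 = 4.

4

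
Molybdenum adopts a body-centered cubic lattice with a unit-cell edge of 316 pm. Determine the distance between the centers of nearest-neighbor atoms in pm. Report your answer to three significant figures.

274 pm

In a BCC structure, atoms touch along the body diagonal, so √3·a = 4r; the nearest-neighbor distance equals 2r = 0.8660·a.
d = 0.8660 × 316 = 274 pm.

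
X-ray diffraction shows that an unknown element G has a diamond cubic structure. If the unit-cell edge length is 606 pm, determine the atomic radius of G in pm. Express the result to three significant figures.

131 pm

In a diamond cubic lattice, nearest neighbors lie along the body diagonal with √3·a = 8r.
r = √3·a/8 = 1.7321 × 606 / 8 = 131 pm.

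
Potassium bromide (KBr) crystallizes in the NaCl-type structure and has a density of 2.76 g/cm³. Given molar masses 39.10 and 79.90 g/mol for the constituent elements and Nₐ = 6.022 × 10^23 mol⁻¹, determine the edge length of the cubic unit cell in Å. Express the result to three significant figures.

6.59 Å

M(KBr) = 119.0 g/mol; Z = 4 formula units per cell.
a³ = Z·M/(N_A·ρ) = 4 × 119.0 / (6.022 × 10²³ × 2.76) = 2.864 × 10^-22 cm³, so a = 6.592 × 10^-8 cm = 6.59 Å.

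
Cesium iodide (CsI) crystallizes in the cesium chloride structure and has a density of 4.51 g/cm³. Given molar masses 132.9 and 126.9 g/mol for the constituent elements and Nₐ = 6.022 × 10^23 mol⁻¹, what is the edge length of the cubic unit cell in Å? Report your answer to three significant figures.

M(CsI) = 259.8 g/mol; Z = 1 formula unit per cell.
a³ = Z·M/(N_A·ρ) = 1 × 259.8 / (6.022 × 10²³ × 4.51) = 9.566 × 10^-23 cm³, so a = 4.573 × 10^-8 cm = 4.57 Å.

4.57 Å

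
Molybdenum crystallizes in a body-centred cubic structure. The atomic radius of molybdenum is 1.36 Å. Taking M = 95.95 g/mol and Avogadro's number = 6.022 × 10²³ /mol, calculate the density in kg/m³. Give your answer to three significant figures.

In a BCC lattice, atoms touch along the body diagonal, so √3·a = 4r, giving a = 3.141 Å = 3.141 × 10^-8 cm.
With Z = 2, ρ = Z·M/(N_A·a³) = 2 × 95.95 / (6.022 × 10²³ × 3.098 × 10^-23) = 10.29 g/cm³ = 10300 kg/m³.

10300 kg/m³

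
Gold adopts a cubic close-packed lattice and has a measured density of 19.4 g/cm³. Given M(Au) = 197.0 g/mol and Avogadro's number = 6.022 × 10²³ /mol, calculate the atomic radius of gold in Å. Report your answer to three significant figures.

1.44 Å

For an FCC cell (Z = 4), a³ = Z·M/(N_A·ρ) = 4 × 197.0 / (6.022 × 10²³ × 19.40) = 6.745 × 10^-23 cm³, so a = 4.071 × 10^-8 cm = 4.071 Å.
Atoms touch along the face diagonal, so √2·a = 4r, so r = 0.3536 × a = 1.44 Å.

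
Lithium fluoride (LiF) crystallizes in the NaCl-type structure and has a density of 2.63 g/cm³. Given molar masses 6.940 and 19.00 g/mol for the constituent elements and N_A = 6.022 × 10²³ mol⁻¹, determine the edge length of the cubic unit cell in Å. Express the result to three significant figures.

M(LiF) = 25.94 g/mol; Z = 4 formula units per cell.
a³ = Z·M/(N_A·ρ) = 4 × 25.94 / (6.022 × 10²³ × 2.63) = 6.551 × 10^-23 cm³, so a = 4.031 × 10^-8 cm = 4.03 Å.

4.03 Å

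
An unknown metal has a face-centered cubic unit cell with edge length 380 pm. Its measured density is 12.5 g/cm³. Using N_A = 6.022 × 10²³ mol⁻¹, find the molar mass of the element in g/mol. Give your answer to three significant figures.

An FCC cell has Z = 4 atoms; a = 3.800 × 10^-8 cm.
M = ρ·N_A·a³/Z = 12.5 × 6.022 × 10²³ × 5.487 × 10^-23 / 4 = 103 g/mol.

103 g/mol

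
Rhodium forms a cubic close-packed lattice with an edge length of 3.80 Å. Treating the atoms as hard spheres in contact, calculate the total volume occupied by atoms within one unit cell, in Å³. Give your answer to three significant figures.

In an FCC lattice atoms touch along the face diagonal, so √2·a = 4r, so r = 0.3536a = 1.344 Å.
V_atoms = Z × (4/3)πr³ = 4 × (4/3)π × (1.344)³ = 40.6 Å³.

40.6 Å³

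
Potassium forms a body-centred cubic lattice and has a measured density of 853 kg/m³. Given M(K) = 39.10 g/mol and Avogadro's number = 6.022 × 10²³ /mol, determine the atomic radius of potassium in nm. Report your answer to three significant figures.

0.231 nm

For a BCC cell (Z = 2), a³ = Z·M/(N_A·ρ) = 2 × 39.10 / (6.022 × 10²³ × 0.8530) = 1.522 × 10^-22 cm³, so a = 5.340 × 10^-8 cm = 0.5340 nm.
Atoms touch along the body diagonal, so √3·a = 4r, so r = 0.4330 × a = 0.231 nm.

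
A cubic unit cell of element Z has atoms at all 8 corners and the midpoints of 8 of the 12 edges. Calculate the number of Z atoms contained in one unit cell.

Corner atoms are shared by 8 cells (1/8 each), edge atoms by 4 (1/4 each).
Net atoms = 8 × 1/8 + 8 × 1/4 = 1 + 2 = 3.

3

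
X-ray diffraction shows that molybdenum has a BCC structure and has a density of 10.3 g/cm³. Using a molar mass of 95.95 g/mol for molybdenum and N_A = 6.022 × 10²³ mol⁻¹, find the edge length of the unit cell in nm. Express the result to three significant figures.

0.314 nm

With Z = 2 atoms per BCC cell, a³ = Z·M/(N_A·ρ) = 2 × 95.95 / (6.022 × 10²³ × 10.30 g/cm³) = 3.094 × 10^-23 cm³.
a = (3.094 × 10^-23)^(1/3) = 3.139 × 10^-8 cm = 0.314 nm.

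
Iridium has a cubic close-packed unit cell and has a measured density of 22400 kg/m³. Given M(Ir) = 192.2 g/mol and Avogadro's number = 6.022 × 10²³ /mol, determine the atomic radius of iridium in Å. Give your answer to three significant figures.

For an FCC cell (Z = 4), a³ = Z·M/(N_A·ρ) = 4 × 192.2 / (6.022 × 10²³ × 22.40) = 5.699 × 10^-23 cm³, so a = 3.848 × 10^-8 cm = 3.848 Å.
Atoms touch along the face diagonal, so √2·a = 4r, so r = 0.3536 × a = 1.36 Å.

1.36 Å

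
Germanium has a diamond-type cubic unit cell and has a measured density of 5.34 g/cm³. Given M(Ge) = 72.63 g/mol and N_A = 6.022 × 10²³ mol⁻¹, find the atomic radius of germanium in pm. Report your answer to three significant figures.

122 pm

For a diamond cubic cell (Z = 8), a³ = Z·M/(N_A·ρ) = 8 × 72.63 / (6.022 × 10²³ × 5.340) = 1.807 × 10^-22 cm³, so a = 5.653 × 10^-8 cm = 565.3 pm.
Nearest neighbors lie along the body diagonal with √3·a = 8r, so r = 0.2165 × a = 122 pm.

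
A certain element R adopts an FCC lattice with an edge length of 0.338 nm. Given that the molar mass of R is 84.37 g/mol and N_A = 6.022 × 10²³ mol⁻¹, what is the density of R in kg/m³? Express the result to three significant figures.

An FCC unit cell contains Z = 4 atoms.
Cell volume: a³ = (0.338 nm)³ = (3.380 × 10^-8 cm)³ = 3.861 × 10^-23 cm³.
ρ = Z·M/(N_A·a³) = 4 × 84.37 / (6.022 × 10²³ × 3.861 × 10^-23) = 14.51 g/cm³ = 14500 kg/m³.

14500 kg/m³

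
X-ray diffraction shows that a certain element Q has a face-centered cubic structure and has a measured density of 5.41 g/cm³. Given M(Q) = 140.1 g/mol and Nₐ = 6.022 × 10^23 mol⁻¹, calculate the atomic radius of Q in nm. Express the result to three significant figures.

For an FCC cell (Z = 4), a³ = Z·M/(N_A·ρ) = 4 × 140.1 / (6.022 × 10²³ × 5.410) = 1.720 × 10^-22 cm³, so a = 5.561 × 10^-8 cm = 0.5561 nm.
Atoms touch along the face diagonal, so √2·a = 4r, so r = 0.3536 × a = 0.197 nm.

0.197 nm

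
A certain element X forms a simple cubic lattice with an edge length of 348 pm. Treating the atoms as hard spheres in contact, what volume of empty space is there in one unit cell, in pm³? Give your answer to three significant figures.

2.01 × 10^7 pm³

In a simple cubic lattice atoms touch along the cell edge, so a = 2r, so r = 0.5000a = 174.0 pm.
V_cell = a³ = 4.214 × 10^7 pm³; V_atoms = 1 × (4/3)πr³ = 2.207 × 10^7 pm³.
Empty space = 4.214 × 10^7 − 2.207 × 10^7 = 2.01 × 10^7 pm³.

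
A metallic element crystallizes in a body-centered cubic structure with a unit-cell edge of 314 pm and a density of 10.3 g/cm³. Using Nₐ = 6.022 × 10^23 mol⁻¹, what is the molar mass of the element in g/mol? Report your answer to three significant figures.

A BCC cell has Z = 2 atoms; a = 3.140 × 10^-8 cm.
M = ρ·N_A·a³/Z = 10.3 × 6.022 × 10²³ × 3.096 × 10^-23 / 2 = 96.0 g/mol.

96.0 g/mol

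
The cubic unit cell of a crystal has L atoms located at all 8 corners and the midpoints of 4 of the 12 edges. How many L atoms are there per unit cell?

2

Corner atoms are shared by 8 cells (1/8 each), edge atoms by 4 (1/4 each).
Net atoms = 8 × 1/8 + 4 × 1/4 = 1 + 1 = 2.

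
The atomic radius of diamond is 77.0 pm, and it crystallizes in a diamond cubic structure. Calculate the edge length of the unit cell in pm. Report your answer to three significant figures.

356 pm

In a diamond cubic lattice, nearest neighbors lie along the body diagonal with √3·a = 8r.
a = 8r/√3 = 8 × 77.0 / 1.7321 = 356 pm.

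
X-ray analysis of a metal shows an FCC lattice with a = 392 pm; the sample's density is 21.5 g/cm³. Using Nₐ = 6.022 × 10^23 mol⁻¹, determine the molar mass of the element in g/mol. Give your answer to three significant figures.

An FCC cell has Z = 4 atoms; a = 3.920 × 10^-8 cm.
M = ρ·N_A·a³/Z = 21.5 × 6.022 × 10²³ × 6.024 × 10^-23 / 4 = 195 g/mol.

195 g/mol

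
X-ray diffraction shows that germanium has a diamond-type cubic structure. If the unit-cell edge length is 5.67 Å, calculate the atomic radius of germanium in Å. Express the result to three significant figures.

In a diamond cubic lattice, nearest neighbors lie along the body diagonal with √3·a = 8r.
r = √3·a/8 = 1.7321 × 5.67 / 8 = 1.23 Å.

1.23 Å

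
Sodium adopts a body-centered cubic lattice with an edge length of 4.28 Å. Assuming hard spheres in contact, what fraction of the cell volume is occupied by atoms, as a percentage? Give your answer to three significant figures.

In a BCC lattice atoms touch along the body diagonal, so √3·a = 4r, so r = 0.4330a = 1.853 Å.
Packing fraction = Z·(4/3)πr³ / a³ = 2 × (4/3)π × (1.853)³ / (4.28)³ = 0.6802 = 68.0%.

68.0%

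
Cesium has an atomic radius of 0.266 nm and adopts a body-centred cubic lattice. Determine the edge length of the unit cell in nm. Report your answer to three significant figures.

0.614 nm

In a BCC lattice, atoms touch along the body diagonal, so √3·a = 4r.
a = 4r/√3 = 4 × 0.266 / 1.7321 = 0.614 nm.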